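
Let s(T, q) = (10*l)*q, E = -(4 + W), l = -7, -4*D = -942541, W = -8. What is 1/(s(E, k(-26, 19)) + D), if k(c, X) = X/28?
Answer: 4/942351 ≈ 4.2447e-6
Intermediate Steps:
k(c, X) = X/28 (k(c, X) = X*(1/28) = X/28)
D = 942541/4 (D = -¼*(-942541) = 942541/4 ≈ 2.3564e+5)
E = 4 (E = -(4 - 8) = -1*(-4) = 4)
s(T, q) = -70*q (s(T, q) = (10*(-7))*q = -70*q)
1/(s(E, k(-26, 19)) + D) = 1/(-5*19/2 + 942541/4) = 1/(-70*19/28 + 942541/4) = 1/(-95/2 + 942541/4) = 1/(942351/4) = 4/942351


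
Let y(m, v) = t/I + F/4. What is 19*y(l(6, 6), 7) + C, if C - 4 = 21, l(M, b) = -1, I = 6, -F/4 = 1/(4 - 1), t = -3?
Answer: 55/6 ≈ 9.1667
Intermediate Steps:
F = -4/3 (F = -4/(4 - 1) = -4/3 ≈ -1.3333)
y(m, v) = -⅚ (y(m, v) = -3/6 - 4/3/4 = -3*⅙ - 4/3*¼ = -½ - ⅓ = -⅚)
C = 25 (C = 4 + 21 = 25)
19*y(l(6, 6), 7) + C = 19*(-⅚) + 25 = -95/6 + 25 = 55/6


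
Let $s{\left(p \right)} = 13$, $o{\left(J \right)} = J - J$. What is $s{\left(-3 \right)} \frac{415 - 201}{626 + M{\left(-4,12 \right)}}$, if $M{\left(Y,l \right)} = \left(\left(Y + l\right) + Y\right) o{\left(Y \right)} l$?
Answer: $\frac{1391}{313} \approx 4.4441$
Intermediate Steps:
$o{\left(J \right)} = 0$
$M{\left(Y,l \right)} = 0$ ($M{\left(Y,l \right)} = \left(\left(Y + l\right) + Y\right) 0 l = \left(l + 2 Y\right) 0 l = 0 l = 0$)
$s{\left(-3 \right)} \frac{415 - 201}{626 + M{\left(-4,12 \right)}} = 13 \frac{415 - 201}{626 + 0} = 13 \cdot \frac{214}{626} = 13 \cdot 214 \cdot \frac{1}{626} = 13 \cdot \frac{107}{313} = \frac{1391}{313}$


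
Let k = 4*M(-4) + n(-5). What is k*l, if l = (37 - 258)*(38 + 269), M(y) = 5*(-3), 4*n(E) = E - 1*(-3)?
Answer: 8209487/2 ≈ 4.1047e+6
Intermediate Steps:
n(E) = ¾ + E/4 (n(E) = (E - 1*(-3))/4 = (E + 3)/4 = (3 + E)/4 = ¾ + E/4)
M(y) = -15
k = -121/2 (k = 4*(-15) + (¾ + (¼)*(-5)) = -60 + (¾ - 5/4) = -60 - ½ = -121/2 ≈ -60.500)
l = -67847 (l = -221*307 = -67847)
k*l = -121/2*(-67847) = 8209487/2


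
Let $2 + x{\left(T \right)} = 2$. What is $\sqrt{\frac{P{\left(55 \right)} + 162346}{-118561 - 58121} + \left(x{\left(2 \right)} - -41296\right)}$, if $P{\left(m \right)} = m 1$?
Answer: $\frac{\sqrt{1289089093371222}}{176682} \approx 203.21$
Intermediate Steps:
$x{\left(T \right)} = 0$ ($x{\left(T \right)} = -2 + 2 = 0$)
$P{\left(m \right)} = m$
$\sqrt{\frac{P{\left(55 \right)} + 162346}{-118561 - 58121} + \left(x{\left(2 \right)} - -41296\right)} = \sqrt{\frac{55 + 162346}{-118561 - 58121} + \left(0 - -41296\right)} = \sqrt{\frac{162401}{-118561 + \left(-80448 + 22327\right)} + \left(0 + 41296\right)} = \sqrt{\frac{162401}{-118561 - 58121} + 41296} = \sqrt{\frac{162401}{-176682} + 41296} = \sqrt{162401 \left(- \frac{1}{176682}\right) + 41296} = \sqrt{- \frac{162401}{176682} + 41296} = \sqrt{\frac{7296097471}{176682}} = \frac{\sqrt{1289089093371222}}{176682}$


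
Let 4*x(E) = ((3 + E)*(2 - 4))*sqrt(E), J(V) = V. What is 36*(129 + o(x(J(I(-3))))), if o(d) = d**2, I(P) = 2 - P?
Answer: 7524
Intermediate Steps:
x(E) = sqrt(E)*(-6 - 2*E)/4 (x(E) = (((3 + E)*(2 - 4))*sqrt(E))/4 = (((3 + E)*(-2))*sqrt(E))/4 = ((-6 - 2*E)*sqrt(E))/4 = (sqrt(E)*(-6 - 2*E))/4 = sqrt(E)*(-6 - 2*E)/4)
36*(129 + o(x(J(I(-3))))) = 36*(129 + (sqrt(2 - 1*(-3))*(-3 - (2 - 1*(-3)))/2)**2) = 36*(129 + (sqrt(2 + 3)*(-3 - (2 + 3))/2)**2) = 36*(129 + (sqrt(5)*(-3 - 1*5)/2)**2) = 36*(129 + (sqrt(5)*(-3 - 5)/2)**2) = 36*(129 + ((1/2)*sqrt(5)*(-8))**2) = 36*(129 + (-4*sqrt(5))**2) = 36*(129 + 80) = 36*209 = 7524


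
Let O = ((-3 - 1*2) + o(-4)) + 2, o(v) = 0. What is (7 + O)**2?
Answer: 16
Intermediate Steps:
O = -3 (O = ((-3 - 1*2) + 0) + 2 = ((-3 - 2) + 0) + 2 = (-5 + 0) + 2 = -5 + 2 = -3)
(7 + O)**2 = (7 - 3)**2 = 4**2 = 16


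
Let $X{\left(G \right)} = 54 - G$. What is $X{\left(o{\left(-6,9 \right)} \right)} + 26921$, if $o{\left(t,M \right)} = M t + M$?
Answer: $27020$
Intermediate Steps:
$o{\left(t,M \right)} = M + M t$
$X{\left(o{\left(-6,9 \right)} \right)} + 26921 = \left(54 - 9 \left(1 - 6\right)\right) + 26921 = \left(54 - 9 \left(-5\right)\right) + 26921 = \left(54 - -45\right) + 26921 = \left(54 + 45\right) + 26921 = 99 + 26921 = 27020$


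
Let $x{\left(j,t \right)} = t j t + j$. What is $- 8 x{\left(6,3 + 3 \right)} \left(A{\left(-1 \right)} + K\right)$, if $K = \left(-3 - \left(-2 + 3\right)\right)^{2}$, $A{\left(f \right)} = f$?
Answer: $-26640$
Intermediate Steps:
$x{\left(j,t \right)} = j + j t^{2}$ ($x{\left(j,t \right)} = j t t + j = j t^{2} + j = j + j t^{2}$)
$K = 16$ ($K = \left(-3 - 1\right)^{2} = \left(-4\right)^{2} = 16$)
$- 8 x{\left(6,3 + 3 \right)} \left(A{\left(-1 \right)} + K\right) = - 8 \cdot 6 \left(1 + \left(3 + 3\right)^{2}\right) \left(-1 + 16\right) = - 8 \cdot 6 \left(1 + 6^{2}\right) 15 = - 8 \cdot 6 \left(1 + 36\right) 15 = - 8 \cdot 6 \cdot 37 \cdot 15 = \left(-8\right) 222 \cdot 15 = \left(-1776\right) 15 = -26640$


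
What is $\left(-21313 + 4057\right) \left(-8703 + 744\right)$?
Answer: $137340504$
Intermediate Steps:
$\left(-21313 + 4057\right) \left(-8703 + 744\right) = \left(-17256\right) \left(-7959\right) = 137340504$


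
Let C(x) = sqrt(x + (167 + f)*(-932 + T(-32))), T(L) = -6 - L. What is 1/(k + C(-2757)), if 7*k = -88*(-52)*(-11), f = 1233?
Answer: -352352/2595999589 - 49*I*sqrt(1271157)/2595999589 ≈ -0.00013573 - 2.1281e-5*I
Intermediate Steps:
k = -50336/7 (k = (-88*(-52)*(-11))/7 = (4576*(-11))/7 = (1/7)*(-50336) = -50336/7 ≈ -7190.9)
C(x) = sqrt(-1268400 + x) (C(x) = sqrt(x + (167 + 1233)*(-932 + (-6 - 1*(-32)))) = sqrt(x + 1400*(-932 + (-6 + 32))) = sqrt(x + 1400*(-932 + 26)) = sqrt(x + 1400*(-906)) = sqrt(x - 1268400) = sqrt(-1268400 + x))
1/(k + C(-2757)) = 1/(-50336/7 + sqrt(-1268400 - 2757)) = 1/(-50336/7 + sqrt(-1271157)) = 1/(-50336/7 + I*sqrt(1271157))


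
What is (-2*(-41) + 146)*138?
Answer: 31464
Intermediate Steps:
(-2*(-41) + 146)*138 = (82 + 146)*138 = 228*138 = 31464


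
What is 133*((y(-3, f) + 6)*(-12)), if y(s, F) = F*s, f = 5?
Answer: 14364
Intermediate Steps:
133*((y(-3, f) + 6)*(-12)) = 133*((5*(-3) + 6)*(-12)) = 133*((-15 + 6)*(-12)) = 133*(-9*(-12)) = 133*108 = 14364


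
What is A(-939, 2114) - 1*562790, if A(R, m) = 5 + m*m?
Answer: 3906211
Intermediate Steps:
A(R, m) = 5 + m**2
A(-939, 2114) - 1*562790 = (5 + 2114**2) - 1*562790 = (5 + 4468996) - 562790 = 4469001 - 562790 = 3906211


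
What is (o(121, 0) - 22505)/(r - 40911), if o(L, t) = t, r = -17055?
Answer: 22505/57966 ≈ 0.38824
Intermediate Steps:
(o(121, 0) - 22505)/(r - 40911) = (0 - 22505)/(-17055 - 40911) = -22505/(-57966) = -22505*(-1/57966) = 22505/57966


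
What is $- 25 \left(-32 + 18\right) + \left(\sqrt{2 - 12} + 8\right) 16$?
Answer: $478 + 16 i \sqrt{10} \approx 478.0 + 50.596 i$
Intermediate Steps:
$- 25 \left(-32 + 18\right) + \left(\sqrt{2 - 12} + 8\right) 16 = \left(-25\right) \left(-14\right) + \left(\sqrt{-10} + 8\right) 16 = 350 + \left(i \sqrt{10} + 8\right) 16 = 350 + \left(8 + i \sqrt{10}\right) 16 = 350 + \left(128 + 16 i \sqrt{10}\right) = 478 + 16 i \sqrt{10}$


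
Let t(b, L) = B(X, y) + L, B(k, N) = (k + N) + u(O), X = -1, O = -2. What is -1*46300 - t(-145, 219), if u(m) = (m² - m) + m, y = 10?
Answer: -46532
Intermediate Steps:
u(m) = m²
B(k, N) = 4 + N + k (B(k, N) = (k + N) + (-2)² = (N + k) + 4 = 4 + N + k)
t(b, L) = 13 + L (t(b, L) = (4 + 10 - 1) + L = 13 + L)
-1*46300 - t(-145, 219) = -1*46300 - (13 + 219) = -46300 - 1*232 = -46300 - 232 = -46532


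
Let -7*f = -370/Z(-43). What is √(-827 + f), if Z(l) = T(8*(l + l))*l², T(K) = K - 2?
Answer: I*√356727593418/20769 ≈ 28.758*I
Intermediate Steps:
T(K) = -2 + K
Z(l) = l²*(-2 + 16*l) (Z(l) = (-2 + 8*(l + l))*l² = (-2 + 8*(2*l))*l² = (-2 + 16*l)*l² = l²*(-2 + 16*l))
f = -37/893067 (f = -(-370)/(7*((-43)²*(-2 + 16*(-43)))) = -(-370)/(7*(1849*(-2 - 688))) = -(-370)/(7*(1849*(-690))) = -(-370)/(7*(-1275810)) = -(-370)*(-1)/(7*1275810) = -⅐*37/127581 = -37/893067 ≈ -4.1430e-5)
√(-827 + f) = √(-827 - 37/893067) = √(-738566446/893067) = I*√356727593418/20769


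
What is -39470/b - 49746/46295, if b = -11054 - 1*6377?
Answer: 960141124/806968145 ≈ 1.1898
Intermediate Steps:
b = -17431 (b = -11054 - 6377 = -17431)
-39470/b - 49746/46295 = -39470/(-17431) - 49746/46295 = -39470*(-1/17431) - 49746*1/46295 = 39470/17431 - 49746/46295 = 960141124/806968145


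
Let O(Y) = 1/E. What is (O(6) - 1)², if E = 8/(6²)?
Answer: 49/4 ≈ 12.250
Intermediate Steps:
E = 2/9 (E = 8/36 = 8*(1/36) = 2/9 ≈ 0.22222)
O(Y) = 9/2 (O(Y) = 1/(2/9) = 9/2)
(O(6) - 1)² = (9/2 - 1)² = (7/2)² = 49/4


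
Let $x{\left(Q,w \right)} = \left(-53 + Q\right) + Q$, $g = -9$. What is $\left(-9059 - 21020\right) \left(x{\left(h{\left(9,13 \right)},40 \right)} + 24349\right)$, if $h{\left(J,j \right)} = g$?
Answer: $-730257962$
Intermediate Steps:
$h{\left(J,j \right)} = -9$
$x{\left(Q,w \right)} = -53 + 2 Q$
$\left(-9059 - 21020\right) \left(x{\left(h{\left(9,13 \right)},40 \right)} + 24349\right) = \left(-9059 - 21020\right) \left(\left(-53 + 2 \left(-9\right)\right) + 24349\right) = - 30079 \left(\left(-53 - 18\right) + 24349\right) = - 30079 \left(-71 + 24349\right) = \left(-30079\right) 24278 = -730257962$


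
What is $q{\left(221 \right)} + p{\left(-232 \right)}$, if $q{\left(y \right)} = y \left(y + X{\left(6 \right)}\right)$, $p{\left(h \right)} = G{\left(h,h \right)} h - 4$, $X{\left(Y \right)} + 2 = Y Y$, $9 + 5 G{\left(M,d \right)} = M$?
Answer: $\frac{337667}{5} \approx 67533.0$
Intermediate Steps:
$G{\left(M,d \right)} = - \frac{9}{5} + \frac{M}{5}$
$X{\left(Y \right)} = -2 + Y^{2}$ ($X{\left(Y \right)} = -2 + Y Y = -2 + Y^{2}$)
$p{\left(h \right)} = -4 + h \left(- \frac{9}{5} + \frac{h}{5}\right)$ ($p{\left(h \right)} = \left(- \frac{9}{5} + \frac{h}{5}\right) h - 4 = h \left(- \frac{9}{5} + \frac{h}{5}\right) - 4 = -4 + h \left(- \frac{9}{5} + \frac{h}{5}\right)$)
$q{\left(y \right)} = y \left(34 + y\right)$ ($q{\left(y \right)} = y \left(y - \left(2 - 6^{2}\right)\right) = y \left(y + \left(-2 + 36\right)\right) = y \left(y + 34\right) = y \left(34 + y\right)$)
$q{\left(221 \right)} + p{\left(-232 \right)} = 221 \left(34 + 221\right) - \left(4 + \frac{232 \left(-9 - 232\right)}{5}\right) = 221 \cdot 255 - \left(4 + \frac{232}{5} \left(-241\right)\right) = 56355 + \left(-4 + \frac{55912}{5}\right) = 56355 + \frac{55892}{5} = \frac{337667}{5}$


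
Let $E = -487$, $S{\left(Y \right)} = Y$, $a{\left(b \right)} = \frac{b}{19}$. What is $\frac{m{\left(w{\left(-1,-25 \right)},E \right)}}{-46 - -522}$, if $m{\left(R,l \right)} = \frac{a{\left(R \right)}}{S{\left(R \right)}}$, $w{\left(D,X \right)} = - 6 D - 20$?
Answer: $\frac{1}{9044} \approx 0.00011057$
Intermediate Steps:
$a{\left(b \right)} = \frac{b}{19}$ ($a{\left(b \right)} = b \frac{1}{19} = \frac{b}{19}$)
$w{\left(D,X \right)} = -20 - 6 D$
$m{\left(R,l \right)} = \frac{1}{19}$ ($m{\left(R,l \right)} = \frac{\frac{1}{19} R}{R} = \frac{1}{19}$)
$\frac{m{\left(w{\left(-1,-25 \right)},E \right)}}{-46 - -522} = \frac{1}{19 \left(-46 - -522\right)} = \frac{1}{19 \left(-46 + 522\right)} = \frac{1}{19 \cdot 476} = \frac{1}{19} \cdot \frac{1}{476} = \frac{1}{9044}$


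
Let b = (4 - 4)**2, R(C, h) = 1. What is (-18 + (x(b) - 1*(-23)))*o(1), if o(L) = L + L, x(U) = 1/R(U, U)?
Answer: 12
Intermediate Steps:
b = 0 (b = 0**2 = 0)
x(U) = 1 (x(U) = 1/1 = 1)
o(L) = 2*L
(-18 + (x(b) - 1*(-23)))*o(1) = (-18 + (1 - 1*(-23)))*(2*1) = (-18 + (1 + 23))*2 = (-18 + 24)*2 = 6*2 = 12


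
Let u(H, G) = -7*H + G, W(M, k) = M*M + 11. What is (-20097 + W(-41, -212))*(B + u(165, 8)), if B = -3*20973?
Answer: 1179134730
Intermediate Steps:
W(M, k) = 11 + M² (W(M, k) = M² + 11 = 11 + M²)
B = -62919
u(H, G) = G - 7*H
(-20097 + W(-41, -212))*(B + u(165, 8)) = (-20097 + (11 + (-41)²))*(-62919 + (8 - 7*165)) = (-20097 + (11 + 1681))*(-62919 + (8 - 1155)) = (-20097 + 1692)*(-62919 - 1147) = -18405*(-64066) = 1179134730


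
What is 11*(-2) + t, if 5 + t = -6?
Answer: -33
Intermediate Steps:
t = -11 (t = -5 - 6 = -11)
11*(-2) + t = 11*(-2) - 11 = -22 - 11 = -33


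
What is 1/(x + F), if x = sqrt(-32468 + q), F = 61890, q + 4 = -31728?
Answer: 2063/127681210 - I*sqrt(642)/383043630 ≈ 1.6157e-5 - 6.6148e-8*I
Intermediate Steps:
q = -31732 (q = -4 - 31728 = -31732)
x = 10*I*sqrt(642) (x = sqrt(-32468 - 31732) = sqrt(-64200) = 10*I*sqrt(642) ≈ 253.38*I)
1/(x + F) = 1/(10*I*sqrt(642) + 61890) = 1/(61890 + 10*I*sqrt(642))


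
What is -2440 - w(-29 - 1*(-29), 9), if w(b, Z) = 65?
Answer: -2505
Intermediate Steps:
-2440 - w(-29 - 1*(-29), 9) = -2440 - 1*65 = -2440 - 65 = -2505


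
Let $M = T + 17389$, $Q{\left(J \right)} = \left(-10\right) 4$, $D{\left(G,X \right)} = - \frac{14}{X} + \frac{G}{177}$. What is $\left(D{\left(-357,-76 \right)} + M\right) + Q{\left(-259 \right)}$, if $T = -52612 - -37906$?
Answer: $\frac{5921497}{2242} \approx 2641.2$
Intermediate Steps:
$D{\left(G,X \right)} = - \frac{14}{X} + \frac{G}{177}$ ($D{\left(G,X \right)} = - \frac{14}{X} + G \frac{1}{177} = - \frac{14}{X} + \frac{G}{177}$)
$T = -14706$ ($T = -52612 + 37906 = -14706$)
$Q{\left(J \right)} = -40$
$M = 2683$ ($M = -14706 + 17389 = 2683$)
$\left(D{\left(-357,-76 \right)} + M\right) + Q{\left(-259 \right)} = \left(\left(- \frac{14}{-76} + \frac{1}{177} \left(-357\right)\right) + 2683\right) - 40 = \left(\left(\left(-14\right) \left(- \frac{1}{76}\right) - \frac{119}{59}\right) + 2683\right) - 40 = \left(\left(\frac{7}{38} - \frac{119}{59}\right) + 2683\right) - 40 = \left(- \frac{4109}{2242} + 2683\right) - 40 = \frac{6011177}{2242} - 40 = \frac{5921497}{2242}$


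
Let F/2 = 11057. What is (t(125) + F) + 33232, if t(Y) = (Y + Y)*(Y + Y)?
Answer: 117846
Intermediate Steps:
t(Y) = 4*Y² (t(Y) = (2*Y)*(2*Y) = 4*Y²)
F = 22114 (F = 2*11057 = 22114)
(t(125) + F) + 33232 = (4*125² + 22114) + 33232 = (4*15625 + 22114) + 33232 = (62500 + 22114) + 33232 = 84614 + 33232 = 117846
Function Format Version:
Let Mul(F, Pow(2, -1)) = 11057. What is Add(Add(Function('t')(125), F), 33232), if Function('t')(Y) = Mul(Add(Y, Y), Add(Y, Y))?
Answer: 117846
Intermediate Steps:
Function('t')(Y) = Mul(4, Pow(Y, 2)) (Function('t')(Y) = Mul(Mul(2, Y), Mul(2, Y)) = Mul(4, Pow(Y, 2)))
F = 22114 (F = Mul(2, 11057) = 22114)
Add(Add(Function('t')(125), F), 33232) = Add(Add(Mul(4, Pow(125, 2)), 22114), 33232) = Add(Add(Mul(4, 15625), 22114), 33232) = Add(Add(62500, 22114), 33232) = Add(84614, 33232) = 117846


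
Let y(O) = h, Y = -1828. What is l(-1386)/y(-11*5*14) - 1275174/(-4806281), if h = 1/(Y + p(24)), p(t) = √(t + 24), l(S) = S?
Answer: 12177233267022/4806281 - 5544*√3 ≈ 2.5240e+6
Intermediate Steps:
p(t) = √(24 + t)
h = 1/(-1828 + 4*√3) (h = 1/(-1828 + √(24 + 24)) = 1/(-1828 + √48) = 1/(-1828 + 4*√3) ≈ -0.00054913)
y(O) = -457/835384 - √3/835384
l(-1386)/y(-11*5*14) - 1275174/(-4806281) = -1386/(-457/835384 - √3/835384) - 1275174/(-4806281) = -1386/(-457/835384 - √3/835384) - 1275174*(-1/4806281) = -1386/(-457/835384 - √3/835384) + 1275174/4806281 = 1275174/4806281 - 1386/(-457/835384 - √3/835384)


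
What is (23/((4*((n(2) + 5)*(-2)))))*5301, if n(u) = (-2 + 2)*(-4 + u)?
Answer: -121923/40 ≈ -3048.1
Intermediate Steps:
n(u) = 0 (n(u) = 0*(-4 + u) = 0)
(23/((4*((n(2) + 5)*(-2)))))*5301 = (23/((4*((0 + 5)*(-2)))))*5301 = (23/((4*(5*(-2)))))*5301 = (23/((4*(-10))))*5301 = (23/(-40))*5301 = (23*(-1/40))*5301 = -23/40*5301 = -121923/40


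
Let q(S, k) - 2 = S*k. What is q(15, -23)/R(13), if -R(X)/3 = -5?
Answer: -343/15 ≈ -22.867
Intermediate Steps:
q(S, k) = 2 + S*k
R(X) = 15 (R(X) = -3*(-5) = 15)
q(15, -23)/R(13) = (2 + 15*(-23))/15 = (2 - 345)*(1/15) = -343*1/15 = -343/15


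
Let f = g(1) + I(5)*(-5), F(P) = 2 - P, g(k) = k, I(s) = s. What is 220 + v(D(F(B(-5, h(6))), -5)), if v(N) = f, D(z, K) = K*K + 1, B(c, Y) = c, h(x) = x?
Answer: 196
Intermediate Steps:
f = -24 (f = 1 + 5*(-5) = 1 - 25 = -24)
D(z, K) = 1 + K² (D(z, K) = K² + 1 = 1 + K²)
v(N) = -24
220 + v(D(F(B(-5, h(6))), -5)) = 220 - 24 = 196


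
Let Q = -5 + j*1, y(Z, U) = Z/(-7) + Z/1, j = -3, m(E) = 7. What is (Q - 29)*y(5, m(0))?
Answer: -1110/7 ≈ -158.57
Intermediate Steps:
y(Z, U) = 6*Z/7 (y(Z, U) = Z*(-⅐) + Z*1 = -Z/7 + Z = 6*Z/7)
Q = -8 (Q = -5 - 3*1 = -5 - 3 = -8)
(Q - 29)*y(5, m(0)) = (-8 - 29)*((6/7)*5) = -37*30/7 = -1110/7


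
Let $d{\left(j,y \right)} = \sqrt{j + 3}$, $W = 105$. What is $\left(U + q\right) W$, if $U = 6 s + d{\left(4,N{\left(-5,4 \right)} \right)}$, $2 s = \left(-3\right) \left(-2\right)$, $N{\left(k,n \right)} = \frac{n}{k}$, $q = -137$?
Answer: $-12495 + 105 \sqrt{7} \approx -12217.0$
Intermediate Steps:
$d{\left(j,y \right)} = \sqrt{3 + j}$
$s = 3$ ($s = \frac{\left(-3\right) \left(-2\right)}{2} = \frac{1}{2} \cdot 6 = 3$)
$U = 18 + \sqrt{7}$ ($U = 6 \cdot 3 + \sqrt{3 + 4} = 18 + \sqrt{7} \approx 20.646$)
$\left(U + q\right) W = \left(\left(18 + \sqrt{7}\right) - 137\right) 105 = \left(-119 + \sqrt{7}\right) 105 = -12495 + 105 \sqrt{7}$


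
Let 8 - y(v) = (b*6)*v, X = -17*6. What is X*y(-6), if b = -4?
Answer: 13872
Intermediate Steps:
X = -102
y(v) = 8 + 24*v (y(v) = 8 - (-4*6)*v = 8 - (-24)*v = 8 + 24*v)
X*y(-6) = -102*(8 + 24*(-6)) = -102*(8 - 144) = -102*(-136) = 13872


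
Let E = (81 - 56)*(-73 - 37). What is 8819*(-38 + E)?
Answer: -24587372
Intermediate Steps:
E = -2750 (E = 25*(-110) = -2750)
8819*(-38 + E) = 8819*(-38 - 2750) = 8819*(-2788) = -24587372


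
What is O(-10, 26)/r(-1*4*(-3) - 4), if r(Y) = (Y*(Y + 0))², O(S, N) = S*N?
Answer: -65/1024 ≈ -0.063477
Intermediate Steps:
O(S, N) = N*S
r(Y) = Y⁴ (r(Y) = (Y*Y)² = (Y²)² = Y⁴)
O(-10, 26)/r(-1*4*(-3) - 4) = (26*(-10))/((-1*4*(-3) - 4)⁴) = -260/(-4*(-3) - 4)⁴ = -260/(12 - 4)⁴ = -260/(8⁴) = -260/4096 = -260*1/4096 = -65/1024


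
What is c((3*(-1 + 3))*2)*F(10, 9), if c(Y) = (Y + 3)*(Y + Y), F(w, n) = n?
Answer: 3240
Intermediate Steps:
c(Y) = 2*Y*(3 + Y) (c(Y) = (3 + Y)*(2*Y) = 2*Y*(3 + Y))
c((3*(-1 + 3))*2)*F(10, 9) = (2*((3*(-1 + 3))*2)*(3 + (3*(-1 + 3))*2))*9 = (2*((3*2)*2)*(3 + (3*2)*2))*9 = (2*(6*2)*(3 + 6*2))*9 = (2*12*(3 + 12))*9 = (2*12*15)*9 = 360*9 = 3240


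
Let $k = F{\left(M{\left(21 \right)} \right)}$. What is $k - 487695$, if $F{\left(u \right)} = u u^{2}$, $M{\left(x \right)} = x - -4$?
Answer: $-472070$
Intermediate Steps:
$M{\left(x \right)} = 4 + x$ ($M{\left(x \right)} = x + 4 = 4 + x$)
$F{\left(u \right)} = u^{3}$
$k = 15625$ ($k = \left(4 + 21\right)^{3} = 25^{3} = 15625$)
$k - 487695 = 15625 - 487695 = -472070$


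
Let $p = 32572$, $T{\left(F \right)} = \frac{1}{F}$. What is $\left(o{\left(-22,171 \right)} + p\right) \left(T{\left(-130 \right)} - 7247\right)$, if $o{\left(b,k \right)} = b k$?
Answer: $- \frac{2714221791}{13} \approx -2.0879 \cdot 10^{8}$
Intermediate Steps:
$\left(o{\left(-22,171 \right)} + p\right) \left(T{\left(-130 \right)} - 7247\right) = \left(\left(-22\right) 171 + 32572\right) \left(\frac{1}{-130} - 7247\right) = \left(-3762 + 32572\right) \left(- \frac{1}{130} - 7247\right) = 28810 \left(- \frac{942111}{130}\right) = - \frac{2714221791}{13}$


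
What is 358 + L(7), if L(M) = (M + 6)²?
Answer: 527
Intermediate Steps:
L(M) = (6 + M)²
358 + L(7) = 358 + (6 + 7)² = 358 + 13² = 358 + 169 = 527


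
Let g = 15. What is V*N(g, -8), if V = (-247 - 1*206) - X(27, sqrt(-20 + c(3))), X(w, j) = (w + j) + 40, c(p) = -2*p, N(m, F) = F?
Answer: 4160 + 8*I*sqrt(26) ≈ 4160.0 + 40.792*I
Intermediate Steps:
X(w, j) = 40 + j + w (X(w, j) = (j + w) + 40 = 40 + j + w)
V = -520 - I*sqrt(26) (V = (-247 - 1*206) - (40 + sqrt(-20 - 2*3) + 27) = (-247 - 206) - (40 + sqrt(-20 - 6) + 27) = -453 - (40 + sqrt(-26) + 27) = -453 - (40 + I*sqrt(26) + 27) = -453 - (67 + I*sqrt(26)) = -453 + (-67 - I*sqrt(26)) = -520 - I*sqrt(26) ≈ -520.0 - 5.099*I)
V*N(g, -8) = (-520 - I*sqrt(26))*(-8) = 4160 + 8*I*sqrt(26)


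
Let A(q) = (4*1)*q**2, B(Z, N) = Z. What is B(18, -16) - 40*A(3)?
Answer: -1422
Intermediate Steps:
A(q) = 4*q**2
B(18, -16) - 40*A(3) = 18 - 160*3**2 = 18 - 160*9 = 18 - 40*36 = 18 - 1440 = -1422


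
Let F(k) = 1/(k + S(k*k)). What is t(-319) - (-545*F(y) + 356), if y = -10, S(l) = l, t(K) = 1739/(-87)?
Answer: -193105/522 ≈ -369.93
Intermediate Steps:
t(K) = -1739/87 (t(K) = 1739*(-1/87) = -1739/87)
F(k) = 1/(k + k**2) (F(k) = 1/(k + k*k) = 1/(k + k**2))
t(-319) - (-545*F(y) + 356) = -1739/87 - (-545/((-10)*(1 - 10)) + 356) = -1739/87 - (-(-109)/(2*(-9)) + 356) = -1739/87 - (-(-109)*(-1)/(2*9) + 356) = -1739/87 - (-545*1/90 + 356) = -1739/87 - (-109/18 + 356) = -1739/87 - 1*6299/18 = -1739/87 - 6299/18 = -193105/522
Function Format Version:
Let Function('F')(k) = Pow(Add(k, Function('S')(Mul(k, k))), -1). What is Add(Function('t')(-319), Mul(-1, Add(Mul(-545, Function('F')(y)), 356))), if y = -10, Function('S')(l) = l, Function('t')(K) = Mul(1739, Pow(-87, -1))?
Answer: Rational(-193105, 522) ≈ -369.93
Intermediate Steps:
Function('t')(K) = Rational(-1739, 87) (Function('t')(K) = Mul(1739, Rational(-1, 87)) = Rational(-1739, 87))
Function('F')(k) = Pow(Add(k, Pow(k, 2)), -1) (Function('F')(k) = Pow(Add(k, Mul(k, k)), -1) = Pow(Add(k, Pow(k, 2)), -1))
Add(Function('t')(-319), Mul(-1, Add(Mul(-545, Function('F')(y)), 356))) = Add(Rational(-1739, 87), Mul(-1, Add(Mul(-545, Mul(Pow(-10, -1), Pow(Add(1, -10), -1))), 356))) = Add(Rational(-1739, 87), Mul(-1, Add(Mul(-545, Mul(Rational(-1, 10), Pow(-9, -1))), 356))) = Add(Rational(-1739, 87), Mul(-1, Add(Mul(-545, Mul(Rational(-1, 10), Rational(-1, 9))), 356))) = Add(Rational(-1739, 87), Mul(-1, Add(Mul(-545, Rational(1, 90)), 356))) = Add(Rational(-1739, 87), Mul(-1, Add(Rational(-109, 18), 356))) = Add(Rational(-1739, 87), Mul(-1, Rational(6299, 18))) = Add(Rational(-1739, 87), Rational(-6299, 18)) = Rational(-193105, 522)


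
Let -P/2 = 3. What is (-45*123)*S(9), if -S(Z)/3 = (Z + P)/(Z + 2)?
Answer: 49815/11 ≈ 4528.6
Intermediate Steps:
P = -6 (P = -2*3 = -6)
S(Z) = -3*(-6 + Z)/(2 + Z) (S(Z) = -3*(Z - 6)/(Z + 2) = -3*(-6 + Z)/(2 + Z))
(-45*123)*S(9) = (-45*123)*(3*(6 - 1*9)/(2 + 9)) = -16605*(6 - 9)/11 = -16605*(-3)/11 = -5535*(-9/11) = 49815/11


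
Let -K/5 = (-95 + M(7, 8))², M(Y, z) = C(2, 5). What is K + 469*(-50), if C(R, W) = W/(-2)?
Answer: -283925/4 ≈ -70981.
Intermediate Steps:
C(R, W) = -W/2 (C(R, W) = W*(-½) = -W/2)
M(Y, z) = -5/2 (M(Y, z) = -½*5 = -5/2)
K = -190125/4 (K = -5*(-95 - 5/2)² = -5*(-195/2)² = -5*38025/4 = -190125/4 ≈ -47531.)
K + 469*(-50) = -190125/4 + 469*(-50) = -190125/4 - 23450 = -283925/4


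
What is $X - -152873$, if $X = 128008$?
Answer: $280881$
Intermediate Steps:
$X - -152873 = 128008 - -152873 = 128008 + 152873 = 280881$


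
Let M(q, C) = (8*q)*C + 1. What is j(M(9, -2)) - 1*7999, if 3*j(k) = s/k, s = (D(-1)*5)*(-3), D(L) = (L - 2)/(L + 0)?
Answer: -1143842/143 ≈ -7998.9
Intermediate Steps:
D(L) = (-2 + L)/L
s = -45 (s = (((-2 - 1)/(-1))*5)*(-3) = (-1*(-3)*5)*(-3) = (3*5)*(-3) = 15*(-3) = -45)
M(q, C) = 1 + 8*C*q (M(q, C) = 8*C*q + 1 = 1 + 8*C*q)
j(k) = -15/k (j(k) = (-45/k)/3 = -15/k)
j(M(9, -2)) - 1*7999 = -15/(1 + 8*(-2)*9) - 1*7999 = -15/(1 - 144) - 7999 = -15/(-143) - 7999 = -15*(-1/143) - 7999 = 15/143 - 7999 = -1143842/143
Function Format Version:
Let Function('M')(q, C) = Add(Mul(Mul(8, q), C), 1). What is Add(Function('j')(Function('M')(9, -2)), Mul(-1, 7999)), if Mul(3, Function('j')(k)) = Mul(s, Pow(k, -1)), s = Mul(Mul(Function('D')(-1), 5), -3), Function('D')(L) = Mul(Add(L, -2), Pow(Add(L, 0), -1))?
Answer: Rational(-1143842, 143) ≈ -7998.9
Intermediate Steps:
Function('D')(L) = Mul(Pow(L, -1), Add(-2, L)) (Function('D')(L) = Mul(Add(-2, L), Pow(L, -1)) = Mul(Pow(L, -1), Add(-2, L)))
s = -45 (s = Mul(Mul(Mul(Pow(-1, -1), Add(-2, -1)), 5), -3) = Mul(Mul(Mul(-1, -3), 5), -3) = Mul(Mul(3, 5), -3) = Mul(15, -3) = -45)
Function('M')(q, C) = Add(1, Mul(8, C, q)) (Function('M')(q, C) = Add(Mul(8, C, q), 1) = Add(1, Mul(8, C, q)))
Function('j')(k) = Mul(-15, Pow(k, -1)) (Function('j')(k) = Mul(Rational(1, 3), Mul(-45, Pow(k, -1))) = Mul(-15, Pow(k, -1)))
Add(Function('j')(Function('M')(9, -2)), Mul(-1, 7999)) = Add(Mul(-15, Pow(Add(1, Mul(8, -2, 9)), -1)), Mul(-1, 7999)) = Add(Mul(-15, Pow(Add(1, -144), -1)), -7999) = Add(Mul(-15, Pow(-143, -1)), -7999) = Add(Mul(-15, Rational(-1, 143)), -7999) = Add(Rational(15, 143), -7999) = Rational(-1143842, 143)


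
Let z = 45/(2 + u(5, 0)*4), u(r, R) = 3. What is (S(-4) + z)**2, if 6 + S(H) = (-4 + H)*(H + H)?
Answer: 734449/196 ≈ 3747.2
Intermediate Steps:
S(H) = -6 + 2*H*(-4 + H) (S(H) = -6 + (-4 + H)*(H + H) = -6 + (-4 + H)*(2*H) = -6 + 2*H*(-4 + H))
z = 45/14 (z = 45/(2 + 3*4) = 45/(2 + 12) = 45/14 ≈ 3.2143)
(S(-4) + z)**2 = ((-6 - 8*(-4) + 2*(-4)**2) + 45/14)**2 = ((-6 + 32 + 2*16) + 45/14)**2 = ((-6 + 32 + 32) + 45/14)**2 = (58 + 45/14)**2 = (857/14)**2 = 734449/196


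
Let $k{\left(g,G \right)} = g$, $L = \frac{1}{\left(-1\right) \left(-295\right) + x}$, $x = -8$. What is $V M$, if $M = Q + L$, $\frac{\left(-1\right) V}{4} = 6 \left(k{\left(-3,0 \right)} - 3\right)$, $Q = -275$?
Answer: $- \frac{11365056}{287} \approx -39600.0$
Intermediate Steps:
$L = \frac{1}{287}$ ($L = \frac{1}{\left(-1\right) \left(-295\right) - 8} = \frac{1}{295 - 8} = \frac{1}{287} \approx 0.0034843$)
$V = 144$ ($V = - 4 \cdot 6 \left(-3 - 3\right) = - 4 \cdot 6 \left(-6\right) = \left(-4\right) \left(-36\right) = 144$)
$M = - \frac{78924}{287}$ ($M = -275 + \frac{1}{287} = - \frac{78924}{287} \approx -275.0$)
$V M = 144 \left(- \frac{78924}{287}\right) = - \frac{11365056}{287}$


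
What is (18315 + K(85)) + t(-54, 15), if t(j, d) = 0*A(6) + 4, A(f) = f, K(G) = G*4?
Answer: 18659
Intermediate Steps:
K(G) = 4*G
t(j, d) = 4 (t(j, d) = 0*6 + 4 = 0 + 4 = 4)
(18315 + K(85)) + t(-54, 15) = (18315 + 4*85) + 4 = (18315 + 340) + 4 = 18655 + 4 = 18659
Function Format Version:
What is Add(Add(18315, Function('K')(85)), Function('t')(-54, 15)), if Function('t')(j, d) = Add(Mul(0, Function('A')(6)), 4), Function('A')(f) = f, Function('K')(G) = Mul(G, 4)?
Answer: 18659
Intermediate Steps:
Function('K')(G) = Mul(4, G)
Function('t')(j, d) = 4 (Function('t')(j, d) = Add(Mul(0, 6), 4) = Add(0, 4) = 4)
Add(Add(18315, Function('K')(85)), Function('t')(-54, 15)) = Add(Add(18315, Mul(4, 85)), 4) = Add(Add(18315, 340), 4) = Add(18655, 4) = 18659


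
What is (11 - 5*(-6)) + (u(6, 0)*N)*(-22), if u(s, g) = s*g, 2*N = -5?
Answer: 41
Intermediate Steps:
N = -5/2 (N = (½)*(-5) = -5/2 ≈ -2.5000)
u(s, g) = g*s
(11 - 5*(-6)) + (u(6, 0)*N)*(-22) = (11 - 5*(-6)) + ((0*6)*(-5/2))*(-22) = (11 + 30) + (0*(-5/2))*(-22) = 41 + 0*(-22) = 41 + 0 = 41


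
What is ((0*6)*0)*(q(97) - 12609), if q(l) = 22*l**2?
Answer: 0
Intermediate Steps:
((0*6)*0)*(q(97) - 12609) = ((0*6)*0)*(22*97**2 - 12609) = (0*0)*(22*9409 - 12609) = 0*(206998 - 12609) = 0*194389 = 0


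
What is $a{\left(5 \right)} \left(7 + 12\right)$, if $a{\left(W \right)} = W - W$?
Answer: $0$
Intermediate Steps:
$a{\left(W \right)} = 0$
$a{\left(5 \right)} \left(7 + 12\right) = 0 \left(7 + 12\right) = 0 \cdot 19 = 0$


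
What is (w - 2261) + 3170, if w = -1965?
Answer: -1056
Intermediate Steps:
(w - 2261) + 3170 = (-1965 - 2261) + 3170 = -4226 + 3170 = -1056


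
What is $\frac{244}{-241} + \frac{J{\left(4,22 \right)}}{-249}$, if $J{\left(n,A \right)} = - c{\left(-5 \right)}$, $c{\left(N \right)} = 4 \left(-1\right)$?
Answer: $- \frac{61720}{60009} \approx -1.0285$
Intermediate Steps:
$c{\left(N \right)} = -4$
$J{\left(n,A \right)} = 4$ ($J{\left(n,A \right)} = \left(-1\right) \left(-4\right) = 4$)
$\frac{244}{-241} + \frac{J{\left(4,22 \right)}}{-249} = \frac{244}{-241} + \frac{4}{-249} = 244 \left(- \frac{1}{241}\right) + 4 \left(- \frac{1}{249}\right) = - \frac{244}{241} - \frac{4}{249} = - \frac{61720}{60009}$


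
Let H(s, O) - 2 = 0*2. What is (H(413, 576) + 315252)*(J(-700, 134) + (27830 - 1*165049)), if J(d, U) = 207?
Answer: -43193581048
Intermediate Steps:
H(s, O) = 2 (H(s, O) = 2 + 0*2 = 2 + 0 = 2)
(H(413, 576) + 315252)*(J(-700, 134) + (27830 - 1*165049)) = (2 + 315252)*(207 + (27830 - 1*165049)) = 315254*(207 + (27830 - 165049)) = 315254*(207 - 137219) = 315254*(-137012) = -43193581048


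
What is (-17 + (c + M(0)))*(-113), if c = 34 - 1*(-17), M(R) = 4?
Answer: -4294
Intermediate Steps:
c = 51 (c = 34 + 17 = 51)
(-17 + (c + M(0)))*(-113) = (-17 + (51 + 4))*(-113) = (-17 + 55)*(-113) = 38*(-113) = -4294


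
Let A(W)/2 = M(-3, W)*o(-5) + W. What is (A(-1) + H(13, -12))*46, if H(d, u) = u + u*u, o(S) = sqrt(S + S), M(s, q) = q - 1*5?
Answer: 5980 - 552*I*sqrt(10) ≈ 5980.0 - 1745.6*I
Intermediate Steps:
M(s, q) = -5 + q (M(s, q) = q - 5 = -5 + q)
o(S) = sqrt(2)*sqrt(S) (o(S) = sqrt(2*S) = sqrt(2)*sqrt(S))
H(d, u) = u + u**2
A(W) = 2*W + 2*I*sqrt(10)*(-5 + W) (A(W) = 2*((-5 + W)*(sqrt(2)*sqrt(-5)) + W) = 2*((-5 + W)*(sqrt(2)*(I*sqrt(5))) + W) = 2*((-5 + W)*(I*sqrt(10)) + W) = 2*(I*sqrt(10)*(-5 + W) + W) = 2*(W + I*sqrt(10)*(-5 + W)) = 2*W + 2*I*sqrt(10)*(-5 + W))
(A(-1) + H(13, -12))*46 = ((2*(-1) + 2*I*sqrt(10)*(-5 - 1)) - 12*(1 - 12))*46 = ((-2 + 2*I*sqrt(10)*(-6)) - 12*(-11))*46 = ((-2 - 12*I*sqrt(10)) + 132)*46 = (130 - 12*I*sqrt(10))*46 = 5980 - 552*I*sqrt(10)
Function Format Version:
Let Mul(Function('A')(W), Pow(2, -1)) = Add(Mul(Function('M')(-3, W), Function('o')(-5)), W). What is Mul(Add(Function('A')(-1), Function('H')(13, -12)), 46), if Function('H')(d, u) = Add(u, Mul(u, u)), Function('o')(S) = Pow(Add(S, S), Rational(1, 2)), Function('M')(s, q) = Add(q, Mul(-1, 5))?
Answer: Add(5980, Mul(-552, I, Pow(10, Rational(1, 2)))) ≈ Add(5980.0, Mul(-1745.6, I))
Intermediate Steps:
Function('M')(s, q) = Add(-5, q) (Function('M')(s, q) = Add(q, -5) = Add(-5, q))
Function('o')(S) = Mul(Pow(2, Rational(1, 2)), Pow(S, Rational(1, 2))) (Function('o')(S) = Pow(Mul(2, S), Rational(1, 2)) = Mul(Pow(2, Rational(1, 2)), Pow(S, Rational(1, 2))))
Function('H')(d, u) = Add(u, Pow(u, 2))
Function('A')(W) = Add(Mul(2, W), Mul(2, I, Pow(10, Rational(1, 2)), Add(-5, W))) (Function('A')(W) = Mul(2, Add(Mul(Add(-5, W), Mul(Pow(2, Rational(1, 2)), Pow(-5, Rational(1, 2)))), W)) = Mul(2, Add(Mul(Add(-5, W), Mul(Pow(2, Rational(1, 2)), Mul(I, Pow(5, Rational(1, 2))))), W)) = Mul(2, Add(Mul(Add(-5, W), Mul(I, Pow(10, Rational(1, 2)))), W)) = Mul(2, Add(Mul(I, Pow(10, Rational(1, 2)), Add(-5, W)), W)) = Mul(2, Add(W, Mul(I, Pow(10, Rational(1, 2)), Add(-5, W)))) = Add(Mul(2, W), Mul(2, I, Pow(10, Rational(1, 2)), Add(-5, W))))
Mul(Add(Function('A')(-1), Function('H')(13, -12)), 46) = Mul(Add(Add(Mul(2, -1), Mul(2, I, Pow(10, Rational(1, 2)), Add(-5, -1))), Mul(-12, Add(1, -12))), 46) = Mul(Add(Add(-2, Mul(2, I, Pow(10, Rational(1, 2)), -6)), Mul(-12, -11)), 46) = Mul(Add(Add(-2, Mul(-12, I, Pow(10, Rational(1, 2)))), 132), 46) = Mul(Add(130, Mul(-12, I, Pow(10, Rational(1, 2)))), 46) = Add(5980, Mul(-552, I, Pow(10, Rational(1, 2))))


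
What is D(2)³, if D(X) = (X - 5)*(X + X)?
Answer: -1728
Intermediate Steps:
D(X) = 2*X*(-5 + X) (D(X) = (-5 + X)*(2*X) = 2*X*(-5 + X))
D(2)³ = (2*2*(-5 + 2))³ = (2*2*(-3))³ = (-12)³ = -1728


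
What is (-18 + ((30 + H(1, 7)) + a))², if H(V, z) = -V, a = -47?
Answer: 1296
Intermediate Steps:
(-18 + ((30 + H(1, 7)) + a))² = (-18 + ((30 - 1*1) - 47))² = (-18 + ((30 - 1) - 47))² = (-18 + (29 - 47))² = (-18 - 18)² = (-36)² = 1296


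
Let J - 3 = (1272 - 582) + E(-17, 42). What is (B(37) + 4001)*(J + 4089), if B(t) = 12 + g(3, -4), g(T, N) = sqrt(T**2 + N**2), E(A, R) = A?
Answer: 19145770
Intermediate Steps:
g(T, N) = sqrt(N**2 + T**2)
B(t) = 17 (B(t) = 12 + sqrt((-4)**2 + 3**2) = 12 + sqrt(16 + 9) = 12 + sqrt(25) = 12 + 5 = 17)
J = 676 (J = 3 + ((1272 - 582) - 17) = 3 + (690 - 17) = 3 + 673 = 676)
(B(37) + 4001)*(J + 4089) = (17 + 4001)*(676 + 4089) = 4018*4765 = 19145770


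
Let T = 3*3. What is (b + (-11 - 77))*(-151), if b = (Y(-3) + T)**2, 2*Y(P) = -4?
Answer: 5889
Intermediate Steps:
Y(P) = -2 (Y(P) = (1/2)*(-4) = -2)
T = 9
b = 49 (b = (-2 + 9)**2 = 7**2 = 49)
(b + (-11 - 77))*(-151) = (49 + (-11 - 77))*(-151) = (49 - 88)*(-151) = -39*(-151) = 5889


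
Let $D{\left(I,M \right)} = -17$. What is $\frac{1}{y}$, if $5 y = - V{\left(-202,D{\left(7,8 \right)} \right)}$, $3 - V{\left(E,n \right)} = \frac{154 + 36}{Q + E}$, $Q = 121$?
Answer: $- \frac{405}{433} \approx -0.93534$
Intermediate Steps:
$V{\left(E,n \right)} = 3 - \frac{190}{121 + E}$ ($V{\left(E,n \right)} = 3 - \frac{154 + 36}{121 + E} = 3 - \frac{190}{121 + E}$)
$y = - \frac{433}{405}$ ($y = \frac{\left(-1\right) \frac{173 + 3 \left(-202\right)}{121 - 202}}{5} = \frac{\left(-1\right) \frac{173 - 606}{-81}}{5} = \frac{\left(-1\right) \left(\left(- \frac{1}{81}\right) \left(-433\right)\right)}{5} = \frac{\left(-1\right) \frac{433}{81}}{5} = \frac{1}{5} \left(- \frac{433}{81}\right) = - \frac{433}{405} \approx -1.0691$)
$\frac{1}{y} = \frac{1}{- \frac{433}{405}} = - \frac{405}{433}$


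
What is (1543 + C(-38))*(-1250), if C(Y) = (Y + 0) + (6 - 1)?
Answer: -1887500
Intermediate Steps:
C(Y) = 5 + Y (C(Y) = Y + 5 = 5 + Y)
(1543 + C(-38))*(-1250) = (1543 + (5 - 38))*(-1250) = (1543 - 33)*(-1250) = 1510*(-1250) = -1887500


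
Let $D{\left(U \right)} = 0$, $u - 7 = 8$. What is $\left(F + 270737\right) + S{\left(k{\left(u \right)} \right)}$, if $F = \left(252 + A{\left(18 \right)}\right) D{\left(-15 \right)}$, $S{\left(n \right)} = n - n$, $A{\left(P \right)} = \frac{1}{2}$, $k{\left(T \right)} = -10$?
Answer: $270737$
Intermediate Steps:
$u = 15$ ($u = 7 + 8 = 15$)
$A{\left(P \right)} = \frac{1}{2}$
$S{\left(n \right)} = 0$
$F = 0$ ($F = \left(252 + \frac{1}{2}\right) 0 = \frac{505}{2} \cdot 0 = 0$)
$\left(F + 270737\right) + S{\left(k{\left(u \right)} \right)} = \left(0 + 270737\right) + 0 = 270737 + 0 = 270737$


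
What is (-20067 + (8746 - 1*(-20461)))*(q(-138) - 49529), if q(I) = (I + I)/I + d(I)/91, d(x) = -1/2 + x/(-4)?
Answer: -41193276220/91 ≈ -4.5267e+8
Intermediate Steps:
d(x) = -½ - x/4 (d(x) = -1*½ + x*(-¼) = -½ - x/4)
q(I) = 363/182 - I/364 (q(I) = (I + I)/I + (-½ - I/4)/91 = (2*I)/I + (-½ - I/4)*(1/91) = 2 + (-1/182 - I/364) = 363/182 - I/364)
(-20067 + (8746 - 1*(-20461)))*(q(-138) - 49529) = (-20067 + (8746 - 1*(-20461)))*((363/182 - 1/364*(-138)) - 49529) = (-20067 + (8746 + 20461))*((363/182 + 69/182) - 49529) = (-20067 + 29207)*(216/91 - 49529) = 9140*(-4506923/91) = -41193276220/91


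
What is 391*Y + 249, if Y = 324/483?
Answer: 3579/7 ≈ 511.29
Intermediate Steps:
Y = 108/161 (Y = 324*(1/483) = 108/161 ≈ 0.67081)
391*Y + 249 = 391*(108/161) + 249 = 1836/7 + 249 = 3579/7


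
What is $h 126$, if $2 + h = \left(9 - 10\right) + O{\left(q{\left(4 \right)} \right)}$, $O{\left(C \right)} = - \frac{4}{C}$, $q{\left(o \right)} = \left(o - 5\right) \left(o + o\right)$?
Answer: $-315$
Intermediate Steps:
$q{\left(o \right)} = 2 o \left(-5 + o\right)$ ($q{\left(o \right)} = \left(-5 + o\right) 2 o = 2 o \left(-5 + o\right)$)
$h = - \frac{5}{2}$ ($h = -2 + \left(\left(9 - 10\right) - \frac{4}{2 \cdot 4 \left(-5 + 4\right)}\right) = -2 - \left(1 + \frac{4}{2 \cdot 4 \left(-1\right)}\right) = -2 - \left(1 + \frac{4}{-8}\right) = -2 - \frac{1}{2} = - \frac{5}{2} \approx -2.5$)
$h 126 = \left(- \frac{5}{2}\right) 126 = -315$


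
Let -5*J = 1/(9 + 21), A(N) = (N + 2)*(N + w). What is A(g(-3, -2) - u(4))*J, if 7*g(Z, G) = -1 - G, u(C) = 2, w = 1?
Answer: 1/1225 ≈ 0.00081633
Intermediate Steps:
g(Z, G) = -1/7 - G/7 (g(Z, G) = (-1 - G)/7 = -1/7 - G/7)
A(N) = (1 + N)*(2 + N) (A(N) = (N + 2)*(N + 1) = (2 + N)*(1 + N) = (1 + N)*(2 + N))
J = -1/150 (J = -1/(5*(9 + 21)) = -1/5/30 = -1/5*1/30 = -1/150 ≈ -0.0066667)
A(g(-3, -2) - u(4))*J = (2 + ((-1/7 - 1/7*(-2)) - 1*2)**2 + 3*((-1/7 - 1/7*(-2)) - 1*2))*(-1/150) = (2 + ((-1/7 + 2/7) - 2)**2 + 3*((-1/7 + 2/7) - 2))*(-1/150) = (2 + (1/7 - 2)**2 + 3*(1/7 - 2))*(-1/150) = (2 + (-13/7)**2 + 3*(-13/7))*(-1/150) = (2 + 169/49 - 39/7)*(-1/150) = -6/49*(-1/150) = 1/1225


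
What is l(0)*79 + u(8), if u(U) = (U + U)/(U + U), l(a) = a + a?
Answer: 1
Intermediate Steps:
l(a) = 2*a
u(U) = 1 (u(U) = (2*U)/((2*U)) = (2*U)*(1/(2*U)) = 1)
l(0)*79 + u(8) = (2*0)*79 + 1 = 0*79 + 1 = 0 + 1 = 1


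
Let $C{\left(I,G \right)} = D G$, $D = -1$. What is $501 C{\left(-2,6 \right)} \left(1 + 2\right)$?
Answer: $-9018$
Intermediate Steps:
$C{\left(I,G \right)} = - G$
$501 C{\left(-2,6 \right)} \left(1 + 2\right) = 501 \left(-1\right) 6 \left(1 + 2\right) = 501 \left(\left(-6\right) 3\right) = 501 \left(-18\right) = -9018$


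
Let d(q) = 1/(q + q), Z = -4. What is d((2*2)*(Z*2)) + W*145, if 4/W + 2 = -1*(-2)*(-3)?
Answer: -4641/64 ≈ -72.516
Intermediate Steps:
d(q) = 1/(2*q)
W = -1/2 (W = 4/(-2 - 1*(-2)*(-3)) = 4/(-2 + 2*(-3)) = 4/(-2 - 6) = 4/(-8) = 4*(-1/8) = -1/2 ≈ -0.50000)
d((2*2)*(Z*2)) + W*145 = 1/(2*(((2*2)*(-4*2)))) - 1/2*145 = 1/(2*((4*(-8)))) - 145/2 = (1/2)/(-32) - 145/2 = (1/2)*(-1/32) - 145/2 = -1/64 - 145/2 = -4641/64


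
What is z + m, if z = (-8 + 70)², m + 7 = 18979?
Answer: 22816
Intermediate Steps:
m = 18972 (m = -7 + 18979 = 18972)
z = 3844 (z = 62² = 3844)
z + m = 3844 + 18972 = 22816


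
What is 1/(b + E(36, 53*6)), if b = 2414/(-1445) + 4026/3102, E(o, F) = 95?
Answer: 3995/378036 ≈ 0.010568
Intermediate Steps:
b = -1489/3995 (b = 2414*(-1/1445) + 4026*(1/3102) = -142/85 + 61/47 = -1489/3995 ≈ -0.37272)
1/(b + E(36, 53*6)) = 1/(-1489/3995 + 95) = 1/(378036/3995) = 3995/378036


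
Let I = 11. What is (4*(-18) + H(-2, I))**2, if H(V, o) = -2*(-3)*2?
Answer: 3600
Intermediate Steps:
H(V, o) = 12 (H(V, o) = 6*2 = 12)
(4*(-18) + H(-2, I))**2 = (4*(-18) + 12)**2 = (-72 + 12)**2 = (-60)**2 = 3600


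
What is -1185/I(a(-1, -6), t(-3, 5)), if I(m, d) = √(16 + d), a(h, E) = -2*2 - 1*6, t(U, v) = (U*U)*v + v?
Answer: -395*√66/22 ≈ -145.86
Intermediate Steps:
t(U, v) = v + v*U² (t(U, v) = U²*v + v = v*U² + v = v + v*U²)
a(h, E) = -10 (a(h, E) = -4 - 6 = -10)
-1185/I(a(-1, -6), t(-3, 5)) = -1185/√(16 + 5*(1 + (-3)²)) = -1185/√(16 + 5*(1 + 9)) = -1185/√(16 + 5*10) = -1185/√(16 + 50) = -1185*√66/66 = -395*√66/22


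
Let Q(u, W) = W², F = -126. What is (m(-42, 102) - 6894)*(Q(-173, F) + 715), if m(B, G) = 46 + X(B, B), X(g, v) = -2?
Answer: -113648350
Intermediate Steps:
m(B, G) = 44 (m(B, G) = 46 - 2 = 44)
(m(-42, 102) - 6894)*(Q(-173, F) + 715) = (44 - 6894)*((-126)² + 715) = -6850*(15876 + 715) = -6850*16591 = -113648350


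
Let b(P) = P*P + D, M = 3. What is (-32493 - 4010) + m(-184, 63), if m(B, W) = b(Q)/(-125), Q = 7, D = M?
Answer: -4562927/125 ≈ -36503.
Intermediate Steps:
D = 3
b(P) = 3 + P² (b(P) = P*P + 3 = P² + 3 = 3 + P²)
m(B, W) = -52/125 (m(B, W) = (3 + 7²)/(-125) = (3 + 49)*(-1/125) = 52*(-1/125) = -52/125)
(-32493 - 4010) + m(-184, 63) = (-32493 - 4010) - 52/125 = -36503 - 52/125 = -4562927/125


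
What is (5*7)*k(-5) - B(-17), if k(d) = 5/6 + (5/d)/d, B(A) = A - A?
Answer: 217/6 ≈ 36.167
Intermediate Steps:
B(A) = 0
k(d) = 5/6 + 5/d**2 (k(d) = 5*(1/6) + 5/d**2 = 5/6 + 5/d**2)
(5*7)*k(-5) - B(-17) = (5*7)*(5/6 + 5/(-5)**2) - 1*0 = 35*(5/6 + 5*(1/25)) + 0 = 35*(5/6 + 1/5) + 0 = 35*(31/30) + 0 = 217/6 + 0 = 217/6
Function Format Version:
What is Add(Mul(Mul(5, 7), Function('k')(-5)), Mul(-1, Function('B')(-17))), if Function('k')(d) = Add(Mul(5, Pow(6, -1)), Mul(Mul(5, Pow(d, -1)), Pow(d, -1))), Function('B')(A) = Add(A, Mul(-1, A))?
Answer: Rational(217, 6) ≈ 36.167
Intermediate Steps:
Function('B')(A) = 0
Function('k')(d) = Add(Rational(5, 6), Mul(5, Pow(d, -2))) (Function('k')(d) = Add(Mul(5, Rational(1, 6)), Mul(5, Pow(d, -2))) = Add(Rational(5, 6), Mul(5, Pow(d, -2))))
Add(Mul(Mul(5, 7), Function('k')(-5)), Mul(-1, Function('B')(-17))) = Add(Mul(Mul(5, 7), Add(Rational(5, 6), Mul(5, Pow(-5, -2)))), Mul(-1, 0)) = Add(Mul(35, Add(Rational(5, 6), Mul(5, Rational(1, 25)))), 0) = Add(Mul(35, Add(Rational(5, 6), Rational(1, 5))), 0) = Add(Mul(35, Rational(31, 30)), 0) = Add(Rational(217, 6), 0) = Rational(217, 6)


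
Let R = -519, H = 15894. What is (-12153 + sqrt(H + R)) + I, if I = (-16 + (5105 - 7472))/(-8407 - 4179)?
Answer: -152955275/12586 + 5*sqrt(615) ≈ -12029.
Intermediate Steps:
I = 2383/12586 (I = (-16 - 2367)/(-12586) = -2383*(-1/12586) = 2383/12586 ≈ 0.18934)
(-12153 + sqrt(H + R)) + I = (-12153 + sqrt(15894 - 519)) + 2383/12586 = (-12153 + sqrt(15375)) + 2383/12586 = (-12153 + 5*sqrt(615)) + 2383/12586 = -152955275/12586 + 5*sqrt(615)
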